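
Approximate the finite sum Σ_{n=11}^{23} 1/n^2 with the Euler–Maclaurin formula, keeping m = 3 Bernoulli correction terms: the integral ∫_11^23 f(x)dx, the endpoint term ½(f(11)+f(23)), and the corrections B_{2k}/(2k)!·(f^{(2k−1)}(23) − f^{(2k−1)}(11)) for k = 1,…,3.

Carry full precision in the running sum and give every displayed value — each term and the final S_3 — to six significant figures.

S_3 ≈ 0.0526196

∫_11^23 1/x^2 dx evaluates to 0.0474308.
½[f(11) + f(23)] = ½[0.00826446 + 0.00189036] = 0.00507741.
Running total after boundary: 0.0525082.
k=1: B_{2}/(2)! × [f^{(1)}(23) − f^{(1)}(11)] = 1/12 × (-0.000164379 − (-0.00150263)) = 0.000111521.
After k=1: 0.0526198.
k=2: B_{4}/(4)! × [f^{(3)}(23) − f^{(3)}(11)] = −1/720 × (-3.72883e-06 − (-0.000149021)) = -2.01795e-07.
After k=2: 0.0526196.
k=3: B_{6}/(6)! × [f^{(5)}(23) − f^{(5)}(11)] = 1/30240 × (-2.11465e-07 − (-3.69474e-05)) = 1.21481e-09.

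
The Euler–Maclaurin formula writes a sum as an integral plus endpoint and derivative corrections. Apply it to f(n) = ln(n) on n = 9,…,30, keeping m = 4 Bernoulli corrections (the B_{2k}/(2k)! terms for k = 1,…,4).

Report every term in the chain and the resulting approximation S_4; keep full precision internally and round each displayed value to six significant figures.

Integral: ∫_9^30 ln(x) dx = 61.2609.
½[f(9) + f(30)] = ½[2.19722 + 3.40120] = 2.79921.
Integral + boundary = 64.0601.
k=1: B_{2}/(2)! × [f^{(1)}(30) − f^{(1)}(9)] = 1/12 × (0.0333333 − 0.111111) = -0.00648148.
Running total after k=1: 64.0536.
k=2: B_{4}/(4)! × [f^{(3)}(30) − f^{(3)}(9)] = −1/720 × (7.40741e-05 − 0.00274348) = 3.70751e-06.
Running total after k=2: 64.0536.
k=3: B_{6}/(6)! × [f^{(5)}(30) − f^{(5)}(9)] = 1/30240 × (9.87654e-07 − 0.000406442) = -1.34079e-08.
Running total after k=3: 64.0536.
k=4: B_{8}/(8)! × [f^{(7)}(30) − f^{(7)}(9)] = −1/1209600 × (3.29218e-08 − 0.000150534) = 1.24422e-10.

S_4 ≈ 64.0536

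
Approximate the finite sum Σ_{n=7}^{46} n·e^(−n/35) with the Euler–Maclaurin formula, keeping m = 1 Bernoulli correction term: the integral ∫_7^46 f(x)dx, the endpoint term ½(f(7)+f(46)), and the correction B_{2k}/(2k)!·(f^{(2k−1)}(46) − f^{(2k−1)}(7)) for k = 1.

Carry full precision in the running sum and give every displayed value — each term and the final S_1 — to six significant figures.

S_1 ≈ 450.849

The integral term ∫_7^46 x·e^(−x/35) dx = 441.866.
Endpoint term: (f(7) + f(46))/2 = (5.73112 + 12.3586)/2 = 9.04488.
Integral + boundary = 450.911.
Order-1 term: 1/12 · (-0.0844379 − 0.654985) = -0.0616185.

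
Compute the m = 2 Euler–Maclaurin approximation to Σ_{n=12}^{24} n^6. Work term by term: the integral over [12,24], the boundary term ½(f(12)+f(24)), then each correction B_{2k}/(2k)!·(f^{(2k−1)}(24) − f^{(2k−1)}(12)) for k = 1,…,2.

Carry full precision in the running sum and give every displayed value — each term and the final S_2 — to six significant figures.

S_2 ≈ 7.50991e+08

The integral term ∫_12^24 x^6 dx = 6.50091e+08.
Endpoint term: (f(12) + f(24))/2 = (2.98598e+06 + 1.91103e+08)/2 = 9.70445e+07.
Running total after boundary: 7.47136e+08.
Correction k=1: B_{2}/2! · (f^{(1)}(24) − f^{(1)}(12)) = 1/12 · (4.77757e+07 − 1.49299e+06) = 3.85690e+06.
Partial sum through k=1: 7.50993e+08.
Correction k=2: B_{4}/4! · (f^{(3)}(24) − f^{(3)}(12)) = −1/720 · (1.65888e+06 − 207360) = -2016.00.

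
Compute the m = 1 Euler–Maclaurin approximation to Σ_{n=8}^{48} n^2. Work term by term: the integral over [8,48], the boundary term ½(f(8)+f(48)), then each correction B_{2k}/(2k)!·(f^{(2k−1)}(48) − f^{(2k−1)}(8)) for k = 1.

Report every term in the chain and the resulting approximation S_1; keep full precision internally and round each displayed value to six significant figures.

S_1 ≈ 37884.0

The integral term ∫_8^48 x^2 dx = 36693.3.
Boundary: ½(f(8) + f(48)) = ½(64.0000 + 2304.00) = 1184.00.
Running total after boundary: 37877.3.
Correction k=1: B_{2}/2! · (f^{(1)}(48) − f^{(1)}(8)) = 1/12 · (96.0000 − 16.0000) = 6.66667.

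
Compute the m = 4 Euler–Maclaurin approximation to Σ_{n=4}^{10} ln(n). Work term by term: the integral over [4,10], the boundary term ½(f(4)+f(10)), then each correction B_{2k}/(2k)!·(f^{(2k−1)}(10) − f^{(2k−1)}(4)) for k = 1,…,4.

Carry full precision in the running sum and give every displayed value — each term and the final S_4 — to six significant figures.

S_4 ≈ 13.3127

The integral term ∫_4^10 ln(x) dx = 11.4807.
½[f(4) + f(10)] = ½[1.38629 + 2.30259] = 1.84444.
So far: 13.3251.
Correction k=1: B_{2}/2! · (f^{(1)}(10) − f^{(1)}(4)) = 1/12 · (0.100000 − 0.250000) = -0.0125000.
Partial sum through k=1: 13.3126.
Correction k=2: B_{4}/4! · (f^{(3)}(10) − f^{(3)}(4)) = −1/720 · (0.00200000 − 0.0312500) = 4.06250e-05.
Partial sum through k=2: 13.3127.
Correction k=3: B_{6}/6! · (f^{(5)}(10) − f^{(5)}(4)) = 1/30240 · (0.000240000 − 0.0234375) = -7.67113e-07.
Partial sum through k=3: 13.3127.
Correction k=4: B_{8}/8! · (f^{(7)}(10) − f^{(7)}(4)) = −1/1209600 · (7.20000e-05 − 0.0439453) = 3.62709e-08.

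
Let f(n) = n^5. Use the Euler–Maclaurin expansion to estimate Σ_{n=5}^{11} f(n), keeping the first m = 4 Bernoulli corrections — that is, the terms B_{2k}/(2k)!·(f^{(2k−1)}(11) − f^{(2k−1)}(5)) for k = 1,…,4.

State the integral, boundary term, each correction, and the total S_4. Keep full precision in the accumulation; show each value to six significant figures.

S_4 ≈ 380576

The integral term ∫_5^11 x^5 dx = 292656.
Endpoint term: (f(5) + f(11))/2 = (3125.00 + 161051)/2 = 82088.0.
Running total after boundary: 374744.
Order-1 term: 1/12 · (73205.0 − 3125.00) = 5840.00.
After k=1: 380584.
Order-2 term: −1/720 · (7260.00 − 1500.00) = -8.00000.
After k=2: 380576.
Order-3 term: 1/30240 · (120.000 − 120.000) = 0.00000.
After k=3: 380576.
Order-4 term: −1/1209600 · (0.00000 − 0.00000) = 0.00000.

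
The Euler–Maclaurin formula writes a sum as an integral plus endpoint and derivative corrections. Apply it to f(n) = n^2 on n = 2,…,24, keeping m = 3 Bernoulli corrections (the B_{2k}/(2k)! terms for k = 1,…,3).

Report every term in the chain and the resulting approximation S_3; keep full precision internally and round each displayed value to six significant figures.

∫_2^24 x^2 dx evaluates to 4605.33.
Boundary: ½(f(2) + f(24)) = ½(4.00000 + 576.000) = 290.000.
Running total after boundary: 4895.33.
k=1: B_{2}/(2)! × [f^{(1)}(24) − f^{(1)}(2)] = 1/12 × (48.0000 − 4.00000) = 3.66667.
Running total after k=1: 4899.00.
k=2: B_{4}/(4)! × [f^{(3)}(24) − f^{(3)}(2)] = −1/720 × (0.00000 − 0.00000) = 0.00000.
Running total after k=2: 4899.00.
k=3: B_{6}/(6)! × [f^{(5)}(24) − f^{(5)}(2)] = 1/30240 × (0.00000 − 0.00000) = 0.00000.

S_3 ≈ 4899.00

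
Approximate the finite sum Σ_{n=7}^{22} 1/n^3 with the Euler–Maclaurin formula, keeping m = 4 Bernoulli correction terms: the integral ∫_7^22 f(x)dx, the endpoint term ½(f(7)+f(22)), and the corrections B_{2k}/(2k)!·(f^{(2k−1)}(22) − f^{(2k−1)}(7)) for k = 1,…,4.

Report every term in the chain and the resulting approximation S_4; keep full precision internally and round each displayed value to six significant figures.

∫_7^22 1/x^3 dx evaluates to 0.00917102.
½[f(7) + f(22)] = ½[0.00291545 + 9.39144e-05] = 0.00150468.
Integral + boundary = 0.0106757.
Correction k=1: B_{2}/2! · (f^{(1)}(22) − f^{(1)}(7)) = 1/12 · (-1.28065e-05 − (-0.00124948)) = 0.000103056.
After k=1: 0.0107788.
Correction k=2: B_{4}/4! · (f^{(3)}(22) − f^{(3)}(7)) = −1/720 · (-5.29194e-07 − (-0.000509992)) = -7.07587e-07.
After k=2: 0.0107781.
Correction k=3: B_{6}/6! · (f^{(5)}(22) − f^{(5)}(7)) = 1/30240 · (-4.59218e-08 − (-0.000437136)) = 1.44540e-08.
After k=3: 0.0107781.
Correction k=4: B_{8}/8! · (f^{(7)}(22) − f^{(7)}(7)) = −1/1209600 · (-6.83135e-09 − (-0.000642322)) = -5.31014e-10.

S_4 ≈ 0.0107781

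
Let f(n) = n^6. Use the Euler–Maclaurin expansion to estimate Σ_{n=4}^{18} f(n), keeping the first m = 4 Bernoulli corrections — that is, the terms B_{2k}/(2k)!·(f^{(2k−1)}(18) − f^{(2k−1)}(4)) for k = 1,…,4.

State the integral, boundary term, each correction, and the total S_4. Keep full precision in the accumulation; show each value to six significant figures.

S_4 ≈ 1.05409e+08

The integral term ∫_4^18 x^6 dx = 8.74577e+07.
½[f(4) + f(18)] = ½[4096.00 + 3.40122e+07] = 1.70082e+07.
Running total after boundary: 1.04466e+08.
Correction k=1: B_{2}/2! · (f^{(1)}(18) − f^{(1)}(4)) = 1/12 · (1.13374e+07 − 6144.00) = 944272.
After k=1: 1.05410e+08.
Correction k=2: B_{4}/4! · (f^{(3)}(18) − f^{(3)}(4)) = −1/720 · (699840 − 7680.00) = -961.333.
After k=2: 1.05409e+08.
Correction k=3: B_{6}/6! · (f^{(5)}(18) − f^{(5)}(4)) = 1/30240 · (12960.0 − 2880.00) = 0.333333.
After k=3: 1.05409e+08.
Correction k=4: B_{8}/8! · (f^{(7)}(18) − f^{(7)}(4)) = −1/1209600 · (0.00000 − 0.00000) = 0.00000.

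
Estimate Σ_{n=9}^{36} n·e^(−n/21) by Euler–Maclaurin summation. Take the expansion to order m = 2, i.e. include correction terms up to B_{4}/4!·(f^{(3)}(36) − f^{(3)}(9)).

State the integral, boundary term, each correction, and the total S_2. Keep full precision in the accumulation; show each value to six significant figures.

S_2 ≈ 200.968

∫_9^36 x·e^(−x/21) dx evaluates to 194.836.
Boundary: ½(f(9) + f(36)) = ½(5.86295 + 6.48332) = 6.17314.
Running total after boundary: 201.009.
Order-1 term: 1/12 · (-0.128637 − 0.372251) = -0.0417407.
Running total after k=1: 200.968.
Order-2 term: −1/720 · (0.000525050 − 0.00379848) = 4.54643e-06.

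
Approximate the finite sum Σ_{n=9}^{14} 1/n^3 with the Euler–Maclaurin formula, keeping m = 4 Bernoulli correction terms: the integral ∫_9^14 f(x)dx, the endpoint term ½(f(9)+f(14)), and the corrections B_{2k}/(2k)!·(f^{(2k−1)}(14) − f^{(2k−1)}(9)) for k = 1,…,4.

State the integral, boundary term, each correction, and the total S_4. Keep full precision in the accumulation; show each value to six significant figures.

Integral: ∫_9^14 1/x^3 dx = 0.00362182.
½[f(9) + f(14)] = ½[0.00137174 + 0.000364431] = 0.000868087.
So far: 0.00448991.
Order-1 term: 1/12 · (-7.80925e-05 − (-0.000457247)) = 3.15962e-05.
Partial sum through k=1: 0.00452150.
Order-2 term: −1/720 · (-7.96862e-06 − (-0.000112901)) = -1.45739e-07.
Partial sum through k=2: 0.00452136.
Order-3 term: 1/30240 · (-1.70756e-06 − (-5.85410e-05)) = 1.87941e-09.
Partial sum through k=3: 0.00452136.
Order-4 term: −1/1209600 · (-6.27267e-07 − (-5.20365e-05)) = -4.25010e-11.

S_4 ≈ 0.00452136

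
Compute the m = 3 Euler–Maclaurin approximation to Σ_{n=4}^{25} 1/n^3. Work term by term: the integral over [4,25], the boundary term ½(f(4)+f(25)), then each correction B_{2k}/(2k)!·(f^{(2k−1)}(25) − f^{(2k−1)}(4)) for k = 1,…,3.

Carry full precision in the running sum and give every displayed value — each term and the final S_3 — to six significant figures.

S_3 ≈ 0.0392513

∫_4^25 1/x^3 dx evaluates to 0.0304500.
Boundary: ½(f(4) + f(25)) = ½(0.0156250 + 6.40000e-05) = 0.00784450.
So far: 0.0382945.
Correction k=1: B_{2}/2! · (f^{(1)}(25) − f^{(1)}(4)) = 1/12 · (-7.68000e-06 − (-0.0117188)) = 0.000975923.
Partial sum through k=1: 0.0392704.
Correction k=2: B_{4}/4! · (f^{(3)}(25) − f^{(3)}(4)) = −1/720 · (-2.45760e-07 − (-0.0146484)) = -2.03447e-05.
Partial sum through k=2: 0.0392501.
Correction k=3: B_{6}/6! · (f^{(5)}(25) − f^{(5)}(4)) = 1/30240 · (-1.65151e-08 − (-0.0384521)) = 1.27157e-06.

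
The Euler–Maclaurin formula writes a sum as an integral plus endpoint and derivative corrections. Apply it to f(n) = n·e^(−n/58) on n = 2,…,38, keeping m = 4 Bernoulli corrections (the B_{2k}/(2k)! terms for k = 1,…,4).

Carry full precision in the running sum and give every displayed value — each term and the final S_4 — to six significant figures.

The integral term ∫_2^38 x·e^(−x/58) dx = 470.291.
Endpoint term: (f(2) + f(38))/2 = (1.93221 + 19.7354)/2 = 10.8338.
Running total after boundary: 481.124.
k=1: B_{2}/(2)! × [f^{(1)}(38) − f^{(1)}(2)] = 1/12 × (0.179087 − 0.932791) = -0.0628087.
Partial sum through k=1: 481.062.
k=2: B_{4}/(4)! × [f^{(3)}(38) − f^{(3)}(2)] = −1/720 × (0.000362007 − 0.000851665) = 6.80080e-07.
Partial sum through k=2: 481.062.
k=3: B_{6}/(6)! × [f^{(5)}(38) − f^{(5)}(2)] = 1/30240 × (1.99399e-07 − 4.23913e-07) = -7.42441e-12.
Partial sum through k=3: 481.062.
k=4: B_{8}/(8)! × [f^{(7)}(38) − f^{(7)}(2)] = −1/1209600 × (8.65594e-11 − 1.76770e-10) = 7.45793e-17.

S_4 ≈ 481.062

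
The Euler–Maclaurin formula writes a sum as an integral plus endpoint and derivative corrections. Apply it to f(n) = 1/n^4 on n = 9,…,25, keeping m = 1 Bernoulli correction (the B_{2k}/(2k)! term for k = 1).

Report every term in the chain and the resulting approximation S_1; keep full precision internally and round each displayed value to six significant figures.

S_1 ≈ 0.000519013

∫_9^25 1/x^4 dx evaluates to 0.000435914.
½[f(9) + f(25)] = ½[0.000152416 + 2.56000e-06] = 7.74879e-05.
Running total after boundary: 0.000513402.
Order-1 term: 1/12 · (-4.09600e-07 − (-6.77404e-05)) = 5.61090e-06.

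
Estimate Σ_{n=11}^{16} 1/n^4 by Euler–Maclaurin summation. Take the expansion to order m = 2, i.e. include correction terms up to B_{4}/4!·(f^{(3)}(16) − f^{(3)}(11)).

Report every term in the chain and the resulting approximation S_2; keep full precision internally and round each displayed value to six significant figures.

S_2 ≈ 0.000212582

The integral term ∫_11^16 1/x^4 dx = 0.000169058.
Boundary: ½(f(11) + f(16)) = ½(6.83013e-05 + 1.52588e-05) = 4.17801e-05.
Running total after boundary: 0.000210838.
Correction k=1: B_{2}/2! · (f^{(1)}(16) − f^{(1)}(11)) = 1/12 · (-3.81470e-06 − (-2.48369e-05)) = 1.75185e-06.
After k=1: 0.000212590.
Correction k=2: B_{4}/4! · (f^{(3)}(16) − f^{(3)}(11)) = −1/720 · (-4.47035e-07 − (-6.15790e-06)) = -7.93175e-09.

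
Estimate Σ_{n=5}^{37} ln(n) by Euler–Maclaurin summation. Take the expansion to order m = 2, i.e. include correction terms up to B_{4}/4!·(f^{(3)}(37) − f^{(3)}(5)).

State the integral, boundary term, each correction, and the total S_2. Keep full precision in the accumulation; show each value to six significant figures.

The integral term ∫_5^37 ln(x) dx = 93.5568.
½[f(5) + f(37)] = ½[1.60944 + 3.61092] = 2.61018.
Integral + boundary = 96.1670.
k=1: B_{2}/(2)! × [f^{(1)}(37) − f^{(1)}(5)] = 1/12 × (0.0270270 − 0.200000) = -0.0144144.
Running total after k=1: 96.1525.
k=2: B_{4}/(4)! × [f^{(3)}(37) − f^{(3)}(5)] = −1/720 × (3.94843e-05 − 0.0160000) = 2.21674e-05.

S_2 ≈ 96.1526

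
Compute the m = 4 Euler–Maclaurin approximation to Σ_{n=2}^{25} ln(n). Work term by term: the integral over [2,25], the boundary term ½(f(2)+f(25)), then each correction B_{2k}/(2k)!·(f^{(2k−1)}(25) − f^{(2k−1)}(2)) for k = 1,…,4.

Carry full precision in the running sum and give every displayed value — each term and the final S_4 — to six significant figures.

Integral: ∫_2^25 ln(x) dx = 56.0856.
Boundary: ½(f(2) + f(25)) = ½(0.693147 + 3.21888) = 1.95601.
So far: 58.0416.
Order-1 term: 1/12 · (0.0400000 − 0.500000) = -0.0383333.
Partial sum through k=1: 58.0033.
Order-2 term: −1/720 · (0.000128000 − 0.250000) = 0.000347044.
Partial sum through k=2: 58.0036.
Order-3 term: 1/30240 · (2.45760e-06 − 0.750000) = -2.48015e-05.
Partial sum through k=3: 58.0036.
Order-4 term: −1/1209600 · (1.17965e-07 − 5.62500) = 4.65030e-06.

S_4 ≈ 58.0036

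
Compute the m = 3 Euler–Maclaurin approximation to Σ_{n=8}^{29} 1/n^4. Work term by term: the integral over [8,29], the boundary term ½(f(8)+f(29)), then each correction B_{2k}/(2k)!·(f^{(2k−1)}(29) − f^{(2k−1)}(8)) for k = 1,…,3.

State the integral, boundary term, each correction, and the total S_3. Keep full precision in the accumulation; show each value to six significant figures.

Integral: ∫_8^29 1/x^4 dx = 0.000637374.
Endpoint term: (f(8) + f(29))/2 = (0.000244141 + 1.41387e-06)/2 = 0.000122777.
So far: 0.000760152.
Correction k=1: B_{2}/2! · (f^{(1)}(29) − f^{(1)}(8)) = 1/12 · (-1.95016e-07 − (-0.000122070)) = 1.01563e-05.
Partial sum through k=1: 0.000770308.
Correction k=2: B_{4}/4! · (f^{(3)}(29) − f^{(3)}(8)) = −1/720 · (-6.95657e-09 − (-5.72205e-05)) = -7.94632e-08.
Partial sum through k=2: 0.000770228.
Correction k=3: B_{6}/6! · (f^{(5)}(29) − f^{(5)}(8)) = 1/30240 · (-4.63220e-10 − (-5.00679e-05)) = 1.65567e-09.

S_3 ≈ 0.000770230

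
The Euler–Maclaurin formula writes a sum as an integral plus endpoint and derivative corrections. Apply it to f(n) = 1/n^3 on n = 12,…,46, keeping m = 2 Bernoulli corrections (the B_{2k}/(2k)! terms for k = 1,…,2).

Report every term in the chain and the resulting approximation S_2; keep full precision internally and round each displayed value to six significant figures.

Integral: ∫_12^46 1/x^3 dx = 0.00323593.
½[f(12) + f(46)] = ½[0.000578704 + 1.02737e-05] = 0.000294489.
Integral + boundary = 0.00353042.
k=1: B_{2}/(2)! × [f^{(1)}(46) − f^{(1)}(12)] = 1/12 × (-6.70023e-07 − (-0.000144676)) = 1.20005e-05.
Running total after k=1: 0.00354242.
k=2: B_{4}/(4)! × [f^{(3)}(46) − f^{(3)}(12)] = −1/720 × (-6.33292e-09 − (-2.00939e-05)) = -2.78994e-08.

S_2 ≈ 0.00354239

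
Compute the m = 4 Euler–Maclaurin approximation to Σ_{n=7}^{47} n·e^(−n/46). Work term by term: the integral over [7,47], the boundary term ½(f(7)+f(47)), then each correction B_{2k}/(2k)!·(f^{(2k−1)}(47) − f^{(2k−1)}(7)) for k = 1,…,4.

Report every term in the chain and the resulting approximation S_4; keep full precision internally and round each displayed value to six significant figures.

S_4 ≈ 565.308

The integral term ∫_7^47 x·e^(−x/46) dx = 553.905.
Boundary: ½(f(7) + f(47)) = ½(6.01187 + 16.9185) = 11.4652.
So far: 565.370.
Order-1 term: 1/12 · (-0.00782540 − 0.728146) = -0.0613310.
Running total after k=1: 565.308.
Order-2 term: −1/720 · (0.000336537 − 0.00115587) = 1.13797e-06.
Running total after k=2: 565.308.
Order-3 term: 1/30240 · (3.19835e-07 − 9.29881e-07) = -2.01735e-11.
Running total after k=3: 565.308.
Order-4 term: −1/1209600 · (2.27139e-10 − 6.20751e-10) = 3.25407e-16.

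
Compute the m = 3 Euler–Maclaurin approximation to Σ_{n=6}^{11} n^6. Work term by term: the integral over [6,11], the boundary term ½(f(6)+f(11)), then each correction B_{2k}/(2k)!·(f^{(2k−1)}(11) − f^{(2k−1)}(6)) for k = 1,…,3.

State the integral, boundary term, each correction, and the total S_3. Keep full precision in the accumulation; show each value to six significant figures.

S_3 ≈ 3.72945e+06

The integral term ∫_6^11 x^6 dx = 2.74389e+06.
Endpoint term: (f(6) + f(11))/2 = (46656.0 + 1.77156e+06)/2 = 909108.
So far: 3.65300e+06.
k=1: B_{2}/(2)! × [f^{(1)}(11) − f^{(1)}(6)] = 1/12 × (966306 − 46656.0) = 76637.5.
Partial sum through k=1: 3.72964e+06.
k=2: B_{4}/(4)! × [f^{(3)}(11) − f^{(3)}(6)] = −1/720 × (159720 − 25920.0) = -185.833.
Partial sum through k=2: 3.72945e+06.
k=3: B_{6}/(6)! × [f^{(5)}(11) − f^{(5)}(6)] = 1/30240 × (7920.00 − 4320.00) = 0.119048.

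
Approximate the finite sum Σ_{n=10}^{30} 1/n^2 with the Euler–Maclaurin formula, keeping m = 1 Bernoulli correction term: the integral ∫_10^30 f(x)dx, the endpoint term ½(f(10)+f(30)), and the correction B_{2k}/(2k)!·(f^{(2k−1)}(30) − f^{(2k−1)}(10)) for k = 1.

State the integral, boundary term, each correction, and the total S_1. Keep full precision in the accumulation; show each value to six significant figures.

Integral: ∫_10^30 1/x^2 dx = 0.0666667.
Boundary: ½(f(10) + f(30)) = ½(0.0100000 + 0.00111111) = 0.00555556.
Integral + boundary = 0.0722222.
Order-1 term: 1/12 · (-7.40741e-05 − (-0.00200000)) = 0.000160494.

S_1 ≈ 0.0723827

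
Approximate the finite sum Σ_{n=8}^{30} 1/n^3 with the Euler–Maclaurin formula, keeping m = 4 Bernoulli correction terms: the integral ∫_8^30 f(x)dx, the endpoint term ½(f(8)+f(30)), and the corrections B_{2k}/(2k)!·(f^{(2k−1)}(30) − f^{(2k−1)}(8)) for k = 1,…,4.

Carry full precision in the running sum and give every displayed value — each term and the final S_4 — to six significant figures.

Integral: ∫_8^30 1/x^3 dx = 0.00725694.
Endpoint term: (f(8) + f(30))/2 = (0.00195312 + 3.70370e-05)/2 = 0.000995081.
So far: 0.00825203.
Order-1 term: 1/12 · (-3.70370e-06 − (-0.000732422)) = 6.07265e-05.
Running total after k=1: 0.00831275.
Order-2 term: −1/720 · (-8.23045e-08 − (-0.000228882)) = -3.17777e-07.
Running total after k=2: 0.00831243.
Order-3 term: 1/30240 · (-3.84088e-09 − (-0.000150204)) = 4.96693e-09.
Running total after k=3: 0.00831244.
Order-4 term: −1/1209600 · (-3.07270e-10 − (-0.000168979)) = -1.39698e-10.

S_4 ≈ 0.00831244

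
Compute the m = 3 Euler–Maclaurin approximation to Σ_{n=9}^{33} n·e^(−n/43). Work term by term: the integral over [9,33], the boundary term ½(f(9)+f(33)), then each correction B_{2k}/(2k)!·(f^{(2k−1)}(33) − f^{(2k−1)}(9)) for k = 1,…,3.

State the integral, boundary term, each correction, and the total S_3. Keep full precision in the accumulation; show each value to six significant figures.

∫_9^33 x·e^(−x/43) dx evaluates to 296.729.
Endpoint term: (f(9) + f(33))/2 = (7.30035 + 15.3186)/2 = 11.3095.
Running total after boundary: 308.038.
Correction k=1: B_{2}/2! · (f^{(1)}(33) − f^{(1)}(9)) = 1/12 · (0.107953 − 0.641374) = -0.0444518.
After k=1: 307.994.
Correction k=2: B_{4}/4! · (f^{(3)}(33) − f^{(3)}(9)) = −1/720 · (0.000560493 − 0.00122427) = 9.21912e-07.
After k=2: 307.994.
Correction k=3: B_{6}/6! · (f^{(5)}(33) − f^{(5)}(9)) = 1/30240 · (5.74690e-07 − 1.13665e-06) = -1.85833e-11.

S_3 ≈ 307.994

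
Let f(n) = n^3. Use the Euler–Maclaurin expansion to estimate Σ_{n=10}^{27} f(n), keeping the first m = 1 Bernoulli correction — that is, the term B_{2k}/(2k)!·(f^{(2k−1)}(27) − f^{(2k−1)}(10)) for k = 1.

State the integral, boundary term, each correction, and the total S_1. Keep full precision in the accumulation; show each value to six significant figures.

S_1 ≈ 140859

Integral: ∫_10^27 x^3 dx = 130360.
Endpoint term: (f(10) + f(27))/2 = (1000.00 + 19683.0)/2 = 10341.5.
So far: 140702.
Order-1 term: 1/12 · (2187.00 − 300.000) = 157.250.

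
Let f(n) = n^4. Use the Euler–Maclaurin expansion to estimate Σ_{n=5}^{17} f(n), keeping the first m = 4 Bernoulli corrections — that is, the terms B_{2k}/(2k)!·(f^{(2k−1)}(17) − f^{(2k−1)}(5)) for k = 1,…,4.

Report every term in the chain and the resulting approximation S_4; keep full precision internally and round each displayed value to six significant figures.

S_4 ≈ 327015

Integral: ∫_5^17 x^4 dx = 283346.
Boundary: ½(f(5) + f(17)) = ½(625.000 + 83521.0) = 42073.0.
Running total after boundary: 325419.
Order-1 term: 1/12 · (19652.0 − 500.000) = 1596.00.
After k=1: 327015.
Order-2 term: −1/720 · (408.000 − 120.000) = -0.400000.
After k=2: 327015.
Order-3 term: 1/30240 · (0.00000 − 0.00000) = 0.00000.
After k=3: 327015.
Order-4 term: −1/1209600 · (0.00000 − 0.00000) = 0.00000.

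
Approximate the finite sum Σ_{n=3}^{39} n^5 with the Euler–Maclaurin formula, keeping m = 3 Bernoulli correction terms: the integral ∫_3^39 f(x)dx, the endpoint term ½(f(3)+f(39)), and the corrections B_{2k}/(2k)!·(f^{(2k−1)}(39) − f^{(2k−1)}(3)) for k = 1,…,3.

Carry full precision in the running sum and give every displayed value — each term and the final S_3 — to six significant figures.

Integral: ∫_3^39 x^5 dx = 5.86457e+08.
Boundary: ½(f(3) + f(39)) = ½(243.000 + 9.02242e+07) = 4.51122e+07.
Integral + boundary = 6.31569e+08.
Correction k=1: B_{2}/2! · (f^{(1)}(39) − f^{(1)}(3)) = 1/12 · (1.15672e+07 − 405.000) = 963900.
Partial sum through k=1: 6.32533e+08.
Correction k=2: B_{4}/4! · (f^{(3)}(39) − f^{(3)}(3)) = −1/720 · (91260.0 − 540.000) = -126.000.
Partial sum through k=2: 6.32533e+08.
Correction k=3: B_{6}/6! · (f^{(5)}(39) − f^{(5)}(3)) = 1/30240 · (120.000 − 120.000) = 0.00000.

S_3 ≈ 6.32533e+08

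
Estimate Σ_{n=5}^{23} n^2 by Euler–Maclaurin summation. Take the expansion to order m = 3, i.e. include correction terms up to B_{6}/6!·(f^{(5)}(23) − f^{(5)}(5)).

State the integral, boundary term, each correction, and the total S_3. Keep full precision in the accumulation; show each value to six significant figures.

∫_5^23 x^2 dx evaluates to 4014.00.
Endpoint term: (f(5) + f(23))/2 = (25.0000 + 529.000)/2 = 277.000.
So far: 4291.00.
Correction k=1: B_{2}/2! · (f^{(1)}(23) − f^{(1)}(5)) = 1/12 · (46.0000 − 10.0000) = 3.00000.
After k=1: 4294.00.
Correction k=2: B_{4}/4! · (f^{(3)}(23) − f^{(3)}(5)) = −1/720 · (0.00000 − 0.00000) = 0.00000.
After k=2: 4294.00.
Correction k=3: B_{6}/6! · (f^{(5)}(23) − f^{(5)}(5)) = 1/30240 · (0.00000 − 0.00000) = 0.00000.

S_3 ≈ 4294.00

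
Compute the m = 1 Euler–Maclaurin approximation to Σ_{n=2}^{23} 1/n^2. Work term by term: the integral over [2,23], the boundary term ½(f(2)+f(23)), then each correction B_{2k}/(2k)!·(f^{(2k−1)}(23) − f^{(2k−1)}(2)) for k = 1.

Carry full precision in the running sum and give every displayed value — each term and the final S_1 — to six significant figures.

Integral: ∫_2^23 1/x^2 dx = 0.456522.
½[f(2) + f(23)] = ½[0.250000 + 0.00189036] = 0.125945.
So far: 0.582467.
Order-1 term: 1/12 · (-0.000164379 − (-0.250000)) = 0.0208196.

S_1 ≈ 0.603287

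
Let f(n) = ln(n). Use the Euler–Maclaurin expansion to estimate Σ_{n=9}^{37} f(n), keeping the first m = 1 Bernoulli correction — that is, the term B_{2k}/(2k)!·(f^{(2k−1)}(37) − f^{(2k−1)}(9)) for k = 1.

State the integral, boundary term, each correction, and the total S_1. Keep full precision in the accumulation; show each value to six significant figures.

S_1 ≈ 88.7260

∫_9^37 ln(x) dx evaluates to 85.8289.
Endpoint term: (f(9) + f(37))/2 = (2.19722 + 3.61092)/2 = 2.90407.
Integral + boundary = 88.7330.
Order-1 term: 1/12 · (0.0270270 − 0.111111) = -0.00700701.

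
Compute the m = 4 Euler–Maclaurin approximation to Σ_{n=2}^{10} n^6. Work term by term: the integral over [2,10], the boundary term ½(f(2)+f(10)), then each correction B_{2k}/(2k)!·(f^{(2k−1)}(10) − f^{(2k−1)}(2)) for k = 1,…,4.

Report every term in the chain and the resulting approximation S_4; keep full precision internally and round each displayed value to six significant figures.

∫_2^10 x^6 dx evaluates to 1.42855e+06.
Endpoint term: (f(2) + f(10))/2 = (64.0000 + 1.00000e+06)/2 = 500032.
Running total after boundary: 1.92859e+06.
k=1: B_{2}/(2)! × [f^{(1)}(10) − f^{(1)}(2)] = 1/12 × (600000 − 192.000) = 49984.0.
After k=1: 1.97857e+06.
k=2: B_{4}/(4)! × [f^{(3)}(10) − f^{(3)}(2)] = −1/720 × (120000 − 960.000) = -165.333.
After k=2: 1.97840e+06.
k=3: B_{6}/(6)! × [f^{(5)}(10) − f^{(5)}(2)] = 1/30240 × (7200.00 − 1440.00) = 0.190476.
After k=3: 1.97840e+06.
k=4: B_{8}/(8)! × [f^{(7)}(10) − f^{(7)}(2)] = −1/1209600 × (0.00000 − 0.00000) = 0.00000.

S_4 ≈ 1.97840e+06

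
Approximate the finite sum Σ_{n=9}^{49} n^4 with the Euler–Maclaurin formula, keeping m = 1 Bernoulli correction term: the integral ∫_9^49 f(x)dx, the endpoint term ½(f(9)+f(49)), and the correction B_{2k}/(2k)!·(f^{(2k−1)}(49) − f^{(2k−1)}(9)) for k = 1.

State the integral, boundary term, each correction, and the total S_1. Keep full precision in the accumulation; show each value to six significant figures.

The integral term ∫_9^49 x^4 dx = 5.64832e+07.
Endpoint term: (f(9) + f(49))/2 = (6561.00 + 5.76480e+06)/2 = 2.88568e+06.
Running total after boundary: 5.93689e+07.
k=1: B_{2}/(2)! × [f^{(1)}(49) − f^{(1)}(9)] = 1/12 × (470596 − 2916.00) = 38973.3.

S_1 ≈ 5.94079e+07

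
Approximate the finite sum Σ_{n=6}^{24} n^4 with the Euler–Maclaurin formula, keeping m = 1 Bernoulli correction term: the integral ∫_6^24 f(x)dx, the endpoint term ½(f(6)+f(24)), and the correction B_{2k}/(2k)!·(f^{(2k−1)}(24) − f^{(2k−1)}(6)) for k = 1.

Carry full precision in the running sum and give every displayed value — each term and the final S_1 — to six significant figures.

Integral: ∫_6^24 x^4 dx = 1.59097e+06.
Endpoint term: (f(6) + f(24))/2 = (1296.00 + 331776)/2 = 166536.
So far: 1.75751e+06.
Correction k=1: B_{2}/2! · (f^{(1)}(24) − f^{(1)}(6)) = 1/12 · (55296.0 − 864.000) = 4536.00.

S_1 ≈ 1.76204e+06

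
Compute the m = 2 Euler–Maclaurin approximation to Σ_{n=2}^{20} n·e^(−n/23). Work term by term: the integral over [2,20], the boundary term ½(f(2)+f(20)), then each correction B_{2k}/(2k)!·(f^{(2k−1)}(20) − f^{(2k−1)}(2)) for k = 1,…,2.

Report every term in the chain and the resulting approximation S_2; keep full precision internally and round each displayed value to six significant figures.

Integral: ∫_2^20 x·e^(−x/23) dx = 112.589.
Endpoint term: (f(2) + f(20))/2 = (1.83343 + 8.38267)/2 = 5.10805.
Integral + boundary = 117.697.
Correction k=1: B_{2}/2! · (f^{(1)}(20) − f^{(1)}(2)) = 1/12 · (0.0546696 − 0.837002) = -0.0651944.
After k=1: 117.632.
Correction k=2: B_{4}/4! · (f^{(3)}(20) − f^{(3)}(2)) = −1/720 · (0.00168797 − 0.00504808) = 4.66682e-06.

S_2 ≈ 117.632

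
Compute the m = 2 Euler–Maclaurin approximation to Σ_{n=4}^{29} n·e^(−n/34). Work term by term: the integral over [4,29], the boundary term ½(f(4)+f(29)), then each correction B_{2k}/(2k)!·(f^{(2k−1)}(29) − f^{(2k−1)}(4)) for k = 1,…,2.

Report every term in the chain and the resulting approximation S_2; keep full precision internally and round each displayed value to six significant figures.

S_2 ≈ 243.664

Integral: ∫_4^29 x·e^(−x/34) dx = 235.767.
Endpoint term: (f(4) + f(29))/2 = (3.55604 + 12.3586)/2 = 7.95733.
Integral + boundary = 243.724.
k=1: B_{2}/(2)! × [f^{(1)}(29) − f^{(1)}(4)] = 1/12 × (0.0626705 − 0.784420) = -0.0601458.
Running total after k=1: 243.664.
k=2: B_{4}/(4)! × [f^{(3)}(29) − f^{(3)}(4)] = −1/720 × (0.000791514 − 0.00221664) = 1.97935e-06.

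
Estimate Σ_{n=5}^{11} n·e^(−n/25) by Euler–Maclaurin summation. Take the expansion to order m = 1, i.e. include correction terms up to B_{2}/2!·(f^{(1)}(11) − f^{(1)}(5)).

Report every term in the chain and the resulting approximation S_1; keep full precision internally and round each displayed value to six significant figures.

S_1 ≈ 39.9798

Integral: ∫_5^11 x·e^(−x/25) dx = 34.4153.
½[f(5) + f(11)] = ½[4.09365 + 7.08440] = 5.58903.
Running total after boundary: 40.0043.
Correction k=1: B_{2}/2! · (f^{(1)}(11) − f^{(1)}(5)) = 1/12 · (0.360660 − 0.654985) = -0.0245270.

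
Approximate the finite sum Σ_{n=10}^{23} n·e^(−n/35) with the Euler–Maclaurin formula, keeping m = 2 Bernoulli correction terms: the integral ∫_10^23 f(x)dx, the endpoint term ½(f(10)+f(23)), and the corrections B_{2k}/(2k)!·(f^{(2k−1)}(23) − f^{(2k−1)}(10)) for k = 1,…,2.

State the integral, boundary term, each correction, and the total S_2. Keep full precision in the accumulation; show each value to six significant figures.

∫_10^23 x·e^(−x/35) dx evaluates to 131.367.
½[f(10) + f(23)] = ½[7.51477 + 11.9216] = 9.71818.
Integral + boundary = 141.085.
k=1: B_{2}/(2)! × [f^{(1)}(23) − f^{(1)}(10)] = 1/12 × (0.177713 − 0.536769) = -0.0299214.
Partial sum through k=1: 141.055.
k=2: B_{4}/(4)! × [f^{(3)}(23) − f^{(3)}(10)] = −1/720 × (0.000991325 − 0.00166508) = 9.35772e-07.

S_2 ≈ 141.055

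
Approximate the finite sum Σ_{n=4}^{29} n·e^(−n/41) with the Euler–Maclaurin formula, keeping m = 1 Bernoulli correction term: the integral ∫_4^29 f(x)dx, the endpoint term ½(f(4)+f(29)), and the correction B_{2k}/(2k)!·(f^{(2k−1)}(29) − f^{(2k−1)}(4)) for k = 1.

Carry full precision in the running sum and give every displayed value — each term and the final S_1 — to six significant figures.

Integral: ∫_4^29 x·e^(−x/41) dx = 258.692.
Endpoint term: (f(4) + f(29))/2 = (3.62819 + 14.2960)/2 = 8.96209.
So far: 267.654.
Correction k=1: B_{2}/2! · (f^{(1)}(29) − f^{(1)}(4)) = 1/12 · (0.144282 − 0.818555) = -0.0561893.

S_1 ≈ 267.598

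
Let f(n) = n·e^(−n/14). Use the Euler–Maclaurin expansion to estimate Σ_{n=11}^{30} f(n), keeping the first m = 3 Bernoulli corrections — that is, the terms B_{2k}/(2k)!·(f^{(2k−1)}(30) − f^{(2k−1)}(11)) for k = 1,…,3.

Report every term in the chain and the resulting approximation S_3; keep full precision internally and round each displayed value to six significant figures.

Integral: ∫_11^30 x·e^(−x/14) dx = 87.2593.
Boundary: ½(f(11) + f(30)) = ½(5.01373 + 3.51957) = 4.26665.
Integral + boundary = 91.5260.
k=1: B_{2}/(2)! × [f^{(1)}(30) − f^{(1)}(11)] = 1/12 × (-0.134079 − 0.0976701) = -0.0193124.
Running total after k=1: 91.5066.
k=2: B_{4}/(4)! × [f^{(3)}(30) − f^{(3)}(11)] = −1/720 × (0.000513058 − 0.00514928) = 6.43919e-06.
Running total after k=2: 91.5066.
k=3: B_{6}/(6)! × [f^{(5)}(30) − f^{(5)}(11)] = 1/30240 × (8.72547e-06 − 5.00012e-05) = -1.36494e-09.

S_3 ≈ 91.5066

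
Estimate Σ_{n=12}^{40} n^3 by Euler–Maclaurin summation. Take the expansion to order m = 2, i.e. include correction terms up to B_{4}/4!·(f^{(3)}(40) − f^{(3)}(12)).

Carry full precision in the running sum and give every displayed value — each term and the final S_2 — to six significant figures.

S_2 ≈ 668044

Integral: ∫_12^40 x^3 dx = 634816.
Boundary: ½(f(12) + f(40)) = ½(1728.00 + 64000.0) = 32864.0.
So far: 667680.
Order-1 term: 1/12 · (4800.00 − 432.000) = 364.000.
After k=1: 668044.
Order-2 term: −1/720 · (6.00000 − 6.00000) = 0.00000.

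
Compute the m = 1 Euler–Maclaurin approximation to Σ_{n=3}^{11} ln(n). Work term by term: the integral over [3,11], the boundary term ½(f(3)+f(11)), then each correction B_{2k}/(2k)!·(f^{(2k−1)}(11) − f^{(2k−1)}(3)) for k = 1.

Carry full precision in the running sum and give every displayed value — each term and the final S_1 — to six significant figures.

S_1 ≈ 16.8091

Integral: ∫_3^11 ln(x) dx = 15.0810.
Endpoint term: (f(3) + f(11))/2 = (1.09861 + 2.39790)/2 = 1.74825.
Running total after boundary: 16.8293.
Correction k=1: B_{2}/2! · (f^{(1)}(11) − f^{(1)}(3)) = 1/12 · (0.0909091 − 0.333333) = -0.0202020.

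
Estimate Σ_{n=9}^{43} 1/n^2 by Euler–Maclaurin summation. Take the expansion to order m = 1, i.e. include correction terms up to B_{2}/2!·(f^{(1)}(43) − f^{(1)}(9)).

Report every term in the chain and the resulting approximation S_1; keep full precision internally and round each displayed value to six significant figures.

The integral term ∫_9^43 1/x^2 dx = 0.0878553.
Boundary: ½(f(9) + f(43)) = ½(0.0123457 + 0.000540833) = 0.00644326.
Integral + boundary = 0.0942986.
Correction k=1: B_{2}/2! · (f^{(1)}(43) − f^{(1)}(9)) = 1/12 · (-2.51550e-05 − (-0.00274348)) = 0.000226527.

S_1 ≈ 0.0945251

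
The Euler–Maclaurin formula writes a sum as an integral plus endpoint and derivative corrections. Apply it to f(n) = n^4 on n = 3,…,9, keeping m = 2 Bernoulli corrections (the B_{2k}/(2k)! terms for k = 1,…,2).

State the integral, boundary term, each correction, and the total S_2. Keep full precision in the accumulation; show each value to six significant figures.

S_2 ≈ 15316.0

∫_3^9 x^4 dx evaluates to 11761.2.
½[f(3) + f(9)] = ½[81.0000 + 6561.00] = 3321.00.
So far: 15082.2.
Order-1 term: 1/12 · (2916.00 − 108.000) = 234.000.
Partial sum through k=1: 15316.2.
Order-2 term: −1/720 · (216.000 − 72.0000) = -0.200000.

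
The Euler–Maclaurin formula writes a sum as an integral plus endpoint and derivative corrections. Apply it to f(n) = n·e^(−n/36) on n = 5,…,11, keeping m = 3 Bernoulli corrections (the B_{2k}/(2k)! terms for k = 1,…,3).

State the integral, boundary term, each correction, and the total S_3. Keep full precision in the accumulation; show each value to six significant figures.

S_3 ≈ 44.2872

∫_5^11 x·e^(−x/36) dx evaluates to 38.0792.
½[f(5) + f(11)] = ½[4.35162 + 8.10385] = 6.22774.
Running total after boundary: 44.3070.
k=1: B_{2}/(2)! × [f^{(1)}(11) − f^{(1)}(5)] = 1/12 × (0.511607 − 0.749446) = -0.0198199.
After k=1: 44.2872.
k=2: B_{4}/(4)! × [f^{(3)}(11) − f^{(3)}(5)] = −1/720 × (0.00153166 − 0.00192137) = 5.41260e-07.
After k=2: 44.2872.
k=3: B_{6}/(6)! × [f^{(5)}(11) − f^{(5)}(5)] = 1/30240 × (2.05908e-06 − 2.51888e-06) = -1.52049e-11.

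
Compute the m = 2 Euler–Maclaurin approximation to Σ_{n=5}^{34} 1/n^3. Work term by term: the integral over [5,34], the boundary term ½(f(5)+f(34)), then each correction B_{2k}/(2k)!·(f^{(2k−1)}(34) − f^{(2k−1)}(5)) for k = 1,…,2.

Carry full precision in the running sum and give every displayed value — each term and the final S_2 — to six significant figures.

Integral: ∫_5^34 1/x^3 dx = 0.0195675.
½[f(5) + f(34)] = ½[0.00800000 + 2.54427e-05] = 0.00401272.
So far: 0.0235802.
Order-1 term: 1/12 · (-2.24494e-06 − (-0.00480000)) = 0.000399813.
Partial sum through k=1: 0.0239800.
Order-2 term: −1/720 · (-3.88399e-08 − (-0.00384000)) = -5.33328e-06.

S_2 ≈ 0.0239747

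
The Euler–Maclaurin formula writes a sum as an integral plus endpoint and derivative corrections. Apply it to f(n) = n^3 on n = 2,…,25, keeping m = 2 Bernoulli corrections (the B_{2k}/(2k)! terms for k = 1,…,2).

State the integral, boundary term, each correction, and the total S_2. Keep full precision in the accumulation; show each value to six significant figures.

The integral term ∫_2^25 x^3 dx = 97652.2.
Endpoint term: (f(2) + f(25))/2 = (8.00000 + 15625.0)/2 = 7816.50.
Integral + boundary = 105469.
Order-1 term: 1/12 · (1875.00 − 12.0000) = 155.250.
Running total after k=1: 105624.
Order-2 term: −1/720 · (6.00000 − 6.00000) = 0.00000.

S_2 ≈ 105624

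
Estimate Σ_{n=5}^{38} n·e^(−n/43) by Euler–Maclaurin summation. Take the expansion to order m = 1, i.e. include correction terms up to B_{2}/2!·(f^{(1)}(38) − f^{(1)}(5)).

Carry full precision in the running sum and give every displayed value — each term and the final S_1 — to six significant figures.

Integral: ∫_5^38 x·e^(−x/43) dx = 398.105.
½[f(5) + f(38)] = ½[4.45113 + 15.7032] = 10.0772.
Integral + boundary = 408.182.
Correction k=1: B_{2}/2! · (f^{(1)}(38) − f^{(1)}(5)) = 1/12 · (0.0480514 − 0.786712) = -0.0615550.

S_1 ≈ 408.120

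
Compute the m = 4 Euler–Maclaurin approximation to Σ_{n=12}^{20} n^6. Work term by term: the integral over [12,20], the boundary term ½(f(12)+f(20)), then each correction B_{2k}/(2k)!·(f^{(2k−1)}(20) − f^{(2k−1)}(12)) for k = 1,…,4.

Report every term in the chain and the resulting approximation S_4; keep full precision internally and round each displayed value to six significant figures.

S_4 ≈ 2.12706e+08

∫_12^20 x^6 dx evaluates to 1.77738e+08.
Endpoint term: (f(12) + f(20))/2 = (2.98598e+06 + 6.40000e+07)/2 = 3.34930e+07.
Integral + boundary = 2.11231e+08.
k=1: B_{2}/(2)! × [f^{(1)}(20) − f^{(1)}(12)] = 1/12 × (1.92000e+07 − 1.49299e+06) = 1.47558e+06.
Running total after k=1: 2.12707e+08.
k=2: B_{4}/(4)! × [f^{(3)}(20) − f^{(3)}(12)] = −1/720 × (960000 − 207360) = -1045.33.
Running total after k=2: 2.12706e+08.
k=3: B_{6}/(6)! × [f^{(5)}(20) − f^{(5)}(12)] = 1/30240 × (14400.0 − 8640.00) = 0.190476.
Running total after k=3: 2.12706e+08.
k=4: B_{8}/(8)! × [f^{(7)}(20) − f^{(7)}(12)] = −1/1209600 × (0.00000 − 0.00000) = 0.00000.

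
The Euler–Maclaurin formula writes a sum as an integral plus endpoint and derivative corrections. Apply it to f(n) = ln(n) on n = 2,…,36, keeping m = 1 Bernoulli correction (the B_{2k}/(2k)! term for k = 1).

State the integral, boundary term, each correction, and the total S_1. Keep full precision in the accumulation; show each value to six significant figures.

Integral: ∫_2^36 ln(x) dx = 93.6204.
Endpoint term: (f(2) + f(36))/2 = (0.693147 + 3.58352)/2 = 2.13833.
Running total after boundary: 95.7587.
Order-1 term: 1/12 · (0.0277778 − 0.500000) = -0.0393519.

S_1 ≈ 95.7194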